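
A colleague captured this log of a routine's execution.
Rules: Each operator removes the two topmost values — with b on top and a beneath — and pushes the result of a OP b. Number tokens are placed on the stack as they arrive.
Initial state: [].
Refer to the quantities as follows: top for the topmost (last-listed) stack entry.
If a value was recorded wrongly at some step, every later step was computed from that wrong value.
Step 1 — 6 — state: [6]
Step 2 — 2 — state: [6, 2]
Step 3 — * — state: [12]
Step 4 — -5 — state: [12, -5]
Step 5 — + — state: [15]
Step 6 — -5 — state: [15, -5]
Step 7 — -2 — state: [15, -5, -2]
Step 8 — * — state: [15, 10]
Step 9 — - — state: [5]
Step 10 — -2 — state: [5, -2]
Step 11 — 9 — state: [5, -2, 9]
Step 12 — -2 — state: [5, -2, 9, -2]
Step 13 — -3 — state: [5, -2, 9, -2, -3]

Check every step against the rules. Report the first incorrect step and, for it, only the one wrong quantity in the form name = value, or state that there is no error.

Recomputing the run from the initial state:
step 1: [6]
step 2: [6, 2]
step 3: [12]
step 4: [12, -5]
step 5: [7]
step 6: [7, -5]
step 7: [7, -5, -2]
step 8: [7, 10]
step 9: [-3]
step 10: [-3, -2]
step 11: [-3, -2, 9]
step 12: [-3, -2, 9, -2]
step 13: [-3, -2, 9, -2, -3]
The first disagreement with the log is at step 5, where the value should be top = 7.

step 5, top = 7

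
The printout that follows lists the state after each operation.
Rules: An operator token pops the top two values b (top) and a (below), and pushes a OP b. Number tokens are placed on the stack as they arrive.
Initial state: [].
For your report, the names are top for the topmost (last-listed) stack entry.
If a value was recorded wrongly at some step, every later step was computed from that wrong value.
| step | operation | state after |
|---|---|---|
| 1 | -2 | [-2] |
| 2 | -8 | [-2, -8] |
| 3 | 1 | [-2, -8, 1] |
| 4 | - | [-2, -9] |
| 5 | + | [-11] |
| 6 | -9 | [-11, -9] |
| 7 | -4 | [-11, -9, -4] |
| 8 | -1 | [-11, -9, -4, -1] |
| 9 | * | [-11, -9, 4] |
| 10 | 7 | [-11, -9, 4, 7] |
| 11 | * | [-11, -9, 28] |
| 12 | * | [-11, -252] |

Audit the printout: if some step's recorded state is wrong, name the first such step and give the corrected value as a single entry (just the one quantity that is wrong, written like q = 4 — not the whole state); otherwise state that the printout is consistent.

no error

1. push -2: top = -2 (no discrepancy)
2. push -8: top = -8 (same as recorded)
3. push 1: top = 1 (verified)
4. -8 - 1 = -9 (agrees with the printout)
5. -2 + -9 = -11 (consistent with the printout)
6. push -9: top = -9 (no discrepancy)
7. push -4: top = -4 (same as recorded)
8. push -1: top = -1 (checks out)
9. -4 * -1 = 4 (checks out)
10. push 7: top = 7 (agrees with the printout)
11. 4 * 7 = 28 (verified)
12. -9 * 28 = -252 (agrees with the printout)
The recomputation confirms every line.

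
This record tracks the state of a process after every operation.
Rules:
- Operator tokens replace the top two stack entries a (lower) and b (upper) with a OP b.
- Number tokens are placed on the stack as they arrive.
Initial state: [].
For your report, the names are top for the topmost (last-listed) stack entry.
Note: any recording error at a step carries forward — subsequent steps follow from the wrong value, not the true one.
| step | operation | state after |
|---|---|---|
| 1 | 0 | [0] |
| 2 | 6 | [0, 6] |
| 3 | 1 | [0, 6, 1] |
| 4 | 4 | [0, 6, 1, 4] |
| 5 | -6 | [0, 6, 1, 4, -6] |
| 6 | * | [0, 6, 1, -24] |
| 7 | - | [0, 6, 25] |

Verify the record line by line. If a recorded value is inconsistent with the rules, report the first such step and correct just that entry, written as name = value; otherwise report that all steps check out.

no error

step 1: push 0: top = 0 -> matches
step 2: push 6: top = 6 -> in agreement
step 3: push 1: top = 1 -> exactly as logged
step 4: push 4: top = 4 -> confirmed correct
step 5: push -6: top = -6 -> consistent with the record
step 6: 4 * -6 = -24 -> agrees with the record
step 7: 1 - -24 = 25 -> no discrepancy
Every step is consistent.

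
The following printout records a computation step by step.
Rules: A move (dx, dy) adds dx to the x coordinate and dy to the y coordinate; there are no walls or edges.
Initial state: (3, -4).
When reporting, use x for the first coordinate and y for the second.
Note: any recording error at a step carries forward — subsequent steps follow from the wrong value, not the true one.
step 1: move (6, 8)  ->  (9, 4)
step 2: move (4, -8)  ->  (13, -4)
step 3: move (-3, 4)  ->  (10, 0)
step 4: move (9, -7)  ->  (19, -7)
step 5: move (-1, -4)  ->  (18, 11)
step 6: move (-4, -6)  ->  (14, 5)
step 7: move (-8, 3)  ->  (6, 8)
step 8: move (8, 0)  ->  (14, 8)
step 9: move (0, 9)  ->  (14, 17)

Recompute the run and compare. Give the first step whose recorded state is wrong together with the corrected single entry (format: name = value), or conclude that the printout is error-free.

step 5, y = -11

Step 1: x = 3 + (6) = 9, y = -4 + (8) = 4 — exactly as logged.
Step 2: x = 9 + (4) = 13, y = 4 + (-8) = -4 — no discrepancy.
Step 3: x = 13 + (-3) = 10, y = -4 + (4) = 0 — confirmed correct.
Step 4: x = 10 + (9) = 19, y = 0 + (-7) = -7 — confirmed correct.
Step 5: x = 19 + (-1) = 18, y = -7 + (-4) = -11 — not what was recorded.
So the first discrepancy is step 5, where the right value is y = -11.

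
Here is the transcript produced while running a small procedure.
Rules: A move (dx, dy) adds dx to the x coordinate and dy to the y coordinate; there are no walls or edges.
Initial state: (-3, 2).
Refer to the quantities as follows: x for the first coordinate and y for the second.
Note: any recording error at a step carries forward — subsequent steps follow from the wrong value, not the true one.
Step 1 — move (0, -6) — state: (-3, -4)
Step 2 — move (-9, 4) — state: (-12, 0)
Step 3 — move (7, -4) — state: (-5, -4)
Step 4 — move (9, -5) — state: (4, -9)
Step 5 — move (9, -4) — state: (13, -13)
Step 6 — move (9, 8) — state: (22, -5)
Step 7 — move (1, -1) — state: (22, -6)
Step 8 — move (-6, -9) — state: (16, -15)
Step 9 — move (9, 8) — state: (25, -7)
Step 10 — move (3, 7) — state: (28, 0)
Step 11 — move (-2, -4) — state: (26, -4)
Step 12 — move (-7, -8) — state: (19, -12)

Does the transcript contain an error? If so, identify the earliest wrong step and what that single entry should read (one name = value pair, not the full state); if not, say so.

step 7, x = 23

Step 1: x = -3 + (0) = -3, y = 2 + (-6) = -4 — same as recorded.
Step 2: x = -3 + (-9) = -12, y = -4 + (4) = 0 — confirmed correct.
Step 3: x = -12 + (7) = -5, y = 0 + (-4) = -4 — matches.
Step 4: x = -5 + (9) = 4, y = -4 + (-5) = -9 — no discrepancy.
Step 5: x = 4 + (9) = 13, y = -9 + (-4) = -13 — same as recorded.
Step 6: x = 13 + (9) = 22, y = -13 + (8) = -5 — agrees with the transcript.
Step 7: x = 22 + (1) = 23, y = -5 + (-1) = -6 — the transcript has a different value.
The audit stops at step 7: the recorded entry is wrong and should be x = 23.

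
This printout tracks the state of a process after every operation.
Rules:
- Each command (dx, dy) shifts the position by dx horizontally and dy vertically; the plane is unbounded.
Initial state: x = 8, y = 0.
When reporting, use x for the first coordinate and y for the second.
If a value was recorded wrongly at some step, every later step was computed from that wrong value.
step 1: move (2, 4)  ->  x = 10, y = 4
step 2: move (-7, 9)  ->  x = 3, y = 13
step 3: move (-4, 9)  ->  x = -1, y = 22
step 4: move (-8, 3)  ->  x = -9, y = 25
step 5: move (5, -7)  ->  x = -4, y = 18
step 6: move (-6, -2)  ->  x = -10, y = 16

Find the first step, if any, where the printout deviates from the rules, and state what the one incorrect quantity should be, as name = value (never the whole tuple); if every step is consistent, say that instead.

Step 1: x = 8 + (2) = 10, y = 0 + (4) = 4 — no discrepancy.
Step 2: x = 10 + (-7) = 3, y = 4 + (9) = 13 — verified.
Step 3: x = 3 + (-4) = -1, y = 13 + (9) = 22 — consistent with the printout.
Step 4: x = -1 + (-8) = -9, y = 22 + (3) = 25 — confirmed correct.
Step 5: x = -9 + (5) = -4, y = 25 + (-7) = 18 — checks out.
Step 6: x = -4 + (-6) = -10, y = 18 + (-2) = 16 — confirmed correct.
No step deviates from the rules.

no error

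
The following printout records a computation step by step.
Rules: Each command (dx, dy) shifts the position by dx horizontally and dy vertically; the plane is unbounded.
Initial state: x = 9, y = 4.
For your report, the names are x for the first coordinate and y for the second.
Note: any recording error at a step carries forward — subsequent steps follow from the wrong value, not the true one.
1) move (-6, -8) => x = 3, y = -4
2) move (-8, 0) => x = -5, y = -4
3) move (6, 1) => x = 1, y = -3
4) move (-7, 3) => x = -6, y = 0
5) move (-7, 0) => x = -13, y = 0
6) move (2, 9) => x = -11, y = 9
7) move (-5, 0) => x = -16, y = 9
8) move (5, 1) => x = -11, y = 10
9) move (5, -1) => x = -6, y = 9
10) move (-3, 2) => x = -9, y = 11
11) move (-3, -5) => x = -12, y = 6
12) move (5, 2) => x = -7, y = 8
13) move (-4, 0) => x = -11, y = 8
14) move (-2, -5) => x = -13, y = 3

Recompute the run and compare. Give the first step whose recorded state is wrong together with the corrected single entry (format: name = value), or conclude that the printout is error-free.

Recomputing the run from the initial state:
step 1: x = 3, y = -4
step 2: x = -5, y = -4
step 3: x = 1, y = -3
step 4: x = -6, y = 0
step 5: x = -13, y = 0
step 6: x = -11, y = 9
step 7: x = -16, y = 9
step 8: x = -11, y = 10
step 9: x = -6, y = 9
step 10: x = -9, y = 11
step 11: x = -12, y = 6
step 12: x = -7, y = 8
step 13: x = -11, y = 8
step 14: x = -13, y = 3
This matches the printout at every step.

no error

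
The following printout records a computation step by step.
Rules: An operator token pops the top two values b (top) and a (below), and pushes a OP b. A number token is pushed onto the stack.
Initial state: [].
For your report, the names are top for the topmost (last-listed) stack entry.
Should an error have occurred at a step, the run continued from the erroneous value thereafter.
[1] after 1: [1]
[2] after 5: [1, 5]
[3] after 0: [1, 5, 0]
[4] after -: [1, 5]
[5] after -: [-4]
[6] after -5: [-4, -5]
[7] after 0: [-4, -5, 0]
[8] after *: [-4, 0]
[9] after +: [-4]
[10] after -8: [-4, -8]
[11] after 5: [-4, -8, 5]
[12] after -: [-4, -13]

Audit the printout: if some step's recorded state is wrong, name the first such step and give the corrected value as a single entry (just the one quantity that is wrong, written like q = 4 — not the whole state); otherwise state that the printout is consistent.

no error

step 1: push 1: top = 1 -> confirmed correct
step 2: push 5: top = 5 -> checks out
step 3: push 0: top = 0 -> same as recorded
step 4: 5 - 0 = 5 -> checks out
step 5: 1 - 5 = -4 -> matches
step 6: push -5: top = -5 -> agrees with the printout
step 7: push 0: top = 0 -> exactly as logged
step 8: -5 * 0 = 0 -> confirmed correct
step 9: -4 + 0 = -4 -> in agreement
step 10: push -8: top = -8 -> same as recorded
step 11: push 5: top = 5 -> checks out
step 12: -8 - 5 = -13 -> matches
The whole run recomputes cleanly — no discrepancies.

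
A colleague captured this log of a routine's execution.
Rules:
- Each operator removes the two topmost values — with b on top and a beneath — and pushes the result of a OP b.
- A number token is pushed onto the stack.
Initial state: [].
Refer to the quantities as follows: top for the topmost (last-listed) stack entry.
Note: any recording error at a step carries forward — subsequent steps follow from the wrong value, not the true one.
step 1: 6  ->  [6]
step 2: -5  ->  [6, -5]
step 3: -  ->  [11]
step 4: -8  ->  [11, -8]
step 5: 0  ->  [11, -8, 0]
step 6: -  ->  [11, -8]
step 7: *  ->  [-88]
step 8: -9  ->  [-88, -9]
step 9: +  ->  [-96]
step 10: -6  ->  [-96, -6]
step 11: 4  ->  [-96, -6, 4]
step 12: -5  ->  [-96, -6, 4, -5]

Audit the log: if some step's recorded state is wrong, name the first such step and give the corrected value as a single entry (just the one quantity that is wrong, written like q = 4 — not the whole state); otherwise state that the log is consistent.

1. push 6: top = 6 (consistent with the log)
2. push -5: top = -5 (no discrepancy)
3. 6 - -5 = 11 (in agreement)
4. push -8: top = -8 (confirmed correct)
5. push 0: top = 0 (matches)
6. -8 - 0 = -8 (in agreement)
7. 11 * -8 = -88 (exactly as logged)
8. push -9: top = -9 (matches)
9. -88 + -9 = -97 (not what was recorded)
That makes step 9 the first incorrect line — top = -97 is what it should show.

step 9, top = -97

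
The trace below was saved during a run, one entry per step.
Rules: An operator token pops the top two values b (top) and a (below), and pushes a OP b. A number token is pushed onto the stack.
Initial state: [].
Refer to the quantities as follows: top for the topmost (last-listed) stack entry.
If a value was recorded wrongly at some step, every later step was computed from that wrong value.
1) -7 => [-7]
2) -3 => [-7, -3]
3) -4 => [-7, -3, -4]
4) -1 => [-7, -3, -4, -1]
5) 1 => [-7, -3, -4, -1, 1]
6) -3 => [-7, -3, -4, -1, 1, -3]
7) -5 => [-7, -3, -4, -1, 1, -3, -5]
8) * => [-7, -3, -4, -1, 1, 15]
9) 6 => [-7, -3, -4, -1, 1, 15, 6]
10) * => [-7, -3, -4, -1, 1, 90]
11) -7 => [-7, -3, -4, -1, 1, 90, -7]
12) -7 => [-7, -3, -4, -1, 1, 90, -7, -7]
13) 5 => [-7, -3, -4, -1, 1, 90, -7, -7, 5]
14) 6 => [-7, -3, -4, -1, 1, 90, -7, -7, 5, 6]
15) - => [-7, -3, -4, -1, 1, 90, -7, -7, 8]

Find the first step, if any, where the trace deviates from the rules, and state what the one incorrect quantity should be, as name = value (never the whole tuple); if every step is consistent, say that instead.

step 15, top = -1

1. push -7: top = -7 (verified)
2. push -3: top = -3 (matches)
3. push -4: top = -4 (consistent with the trace)
4. push -1: top = -1 (no discrepancy)
5. push 1: top = 1 (confirmed correct)
6. push -3: top = -3 (checks out)
7. push -5: top = -5 (matches)
8. -3 * -5 = 15 (matches)
9. push 6: top = 6 (in agreement)
10. 15 * 6 = 90 (no discrepancy)
11. push -7: top = -7 (no discrepancy)
12. push -7: top = -7 (verified)
13. push 5: top = 5 (verified)
14. push 6: top = 6 (confirmed correct)
15. 5 - 6 = -1 (the trace disagrees here)
Step 15 is the first one off; corrected, top = -1.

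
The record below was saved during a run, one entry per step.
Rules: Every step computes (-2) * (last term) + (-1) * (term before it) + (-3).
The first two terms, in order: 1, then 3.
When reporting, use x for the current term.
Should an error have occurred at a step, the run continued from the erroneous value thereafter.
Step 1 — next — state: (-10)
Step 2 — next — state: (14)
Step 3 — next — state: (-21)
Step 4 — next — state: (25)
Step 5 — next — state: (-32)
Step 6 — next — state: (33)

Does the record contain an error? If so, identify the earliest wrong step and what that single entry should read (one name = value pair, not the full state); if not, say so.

step 1: x = -2*(3) + (-1)*(1) + (-3) = -10 -> same as recorded
step 2: x = -2*(-10) + (-1)*(3) + (-3) = 14 -> same as recorded
step 3: x = -2*(14) + (-1)*(-10) + (-3) = -21 -> checks out
step 4: x = -2*(-21) + (-1)*(14) + (-3) = 25 -> exactly as logged
step 5: x = -2*(25) + (-1)*(-21) + (-3) = -32 -> matches
step 6: x = -2*(-32) + (-1)*(25) + (-3) = 36 -> not what was recorded
So the first discrepancy is step 6, where the right value is x = 36.

step 6, x = 36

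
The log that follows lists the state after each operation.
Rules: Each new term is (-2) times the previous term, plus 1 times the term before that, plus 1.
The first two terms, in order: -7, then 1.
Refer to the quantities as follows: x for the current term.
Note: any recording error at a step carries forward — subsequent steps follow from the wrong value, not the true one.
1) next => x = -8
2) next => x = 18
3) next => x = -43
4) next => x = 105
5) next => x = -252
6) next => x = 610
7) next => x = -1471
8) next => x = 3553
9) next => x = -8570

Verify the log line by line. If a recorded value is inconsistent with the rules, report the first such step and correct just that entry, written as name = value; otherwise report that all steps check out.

step 1: x = -2*(1) + (1)*(-7) + (1) = -8 -> consistent with the log
step 2: x = -2*(-8) + (1)*(1) + (1) = 18 -> matches
step 3: x = -2*(18) + (1)*(-8) + (1) = -43 -> agrees with the log
step 4: x = -2*(-43) + (1)*(18) + (1) = 105 -> no discrepancy
step 5: x = -2*(105) + (1)*(-43) + (1) = -252 -> same as recorded
step 6: x = -2*(-252) + (1)*(105) + (1) = 610 -> consistent with the log
step 7: x = -2*(610) + (1)*(-252) + (1) = -1471 -> verified
step 8: x = -2*(-1471) + (1)*(610) + (1) = 3553 -> confirmed correct
step 9: x = -2*(3553) + (1)*(-1471) + (1) = -8576 -> not what was recorded
Step 9 is the first one off; corrected, x = -8576.

step 9, x = -8576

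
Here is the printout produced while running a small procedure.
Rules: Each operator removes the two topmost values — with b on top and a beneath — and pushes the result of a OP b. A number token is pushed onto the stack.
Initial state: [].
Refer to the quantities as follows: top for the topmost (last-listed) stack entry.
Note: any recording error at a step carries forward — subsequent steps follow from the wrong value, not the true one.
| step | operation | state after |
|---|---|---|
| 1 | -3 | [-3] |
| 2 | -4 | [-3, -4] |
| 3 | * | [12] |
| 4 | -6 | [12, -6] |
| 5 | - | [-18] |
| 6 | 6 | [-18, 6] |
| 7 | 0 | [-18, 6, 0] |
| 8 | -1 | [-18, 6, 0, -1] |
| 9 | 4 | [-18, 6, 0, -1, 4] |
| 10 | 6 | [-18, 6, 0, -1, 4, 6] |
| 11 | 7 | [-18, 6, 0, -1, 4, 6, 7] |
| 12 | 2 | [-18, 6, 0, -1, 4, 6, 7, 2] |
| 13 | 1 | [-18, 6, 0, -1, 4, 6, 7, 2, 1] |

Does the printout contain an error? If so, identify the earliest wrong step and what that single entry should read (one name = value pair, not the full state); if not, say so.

1. push -3: top = -3 (matches)
2. push -4: top = -4 (checks out)
3. -3 * -4 = 12 (exactly as logged)
4. push -6: top = -6 (checks out)
5. 12 - -6 = 18 (the printout has a different value)
The audit stops at step 5: the recorded entry is wrong and should be top = 18.

step 5, top = 18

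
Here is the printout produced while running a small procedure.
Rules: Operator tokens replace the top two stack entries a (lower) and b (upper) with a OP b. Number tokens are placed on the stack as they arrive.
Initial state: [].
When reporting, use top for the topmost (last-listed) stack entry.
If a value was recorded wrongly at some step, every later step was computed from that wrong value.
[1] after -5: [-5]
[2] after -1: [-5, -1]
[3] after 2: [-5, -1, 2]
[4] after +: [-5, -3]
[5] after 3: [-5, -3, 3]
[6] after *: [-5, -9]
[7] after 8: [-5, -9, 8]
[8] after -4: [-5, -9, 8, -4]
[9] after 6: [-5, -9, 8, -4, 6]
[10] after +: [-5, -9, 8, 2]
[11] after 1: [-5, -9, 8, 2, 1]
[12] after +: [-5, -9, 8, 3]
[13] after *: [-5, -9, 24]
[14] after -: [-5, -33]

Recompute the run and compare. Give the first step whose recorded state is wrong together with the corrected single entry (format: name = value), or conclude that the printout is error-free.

Recomputing the run from the initial state:
step 1: [-5]
step 2: [-5, -1]
step 3: [-5, -1, 2]
step 4: [-5, 1]
step 5: [-5, 1, 3]
step 6: [-5, 3]
step 7: [-5, 3, 8]
step 8: [-5, 3, 8, -4]
step 9: [-5, 3, 8, -4, 6]
step 10: [-5, 3, 8, 2]
step 11: [-5, 3, 8, 2, 1]
step 12: [-5, 3, 8, 3]
step 13: [-5, 3, 24]
step 14: [-5, -21]
The first disagreement with the printout is at step 4, where the value should be top = 1.

step 4, top = 1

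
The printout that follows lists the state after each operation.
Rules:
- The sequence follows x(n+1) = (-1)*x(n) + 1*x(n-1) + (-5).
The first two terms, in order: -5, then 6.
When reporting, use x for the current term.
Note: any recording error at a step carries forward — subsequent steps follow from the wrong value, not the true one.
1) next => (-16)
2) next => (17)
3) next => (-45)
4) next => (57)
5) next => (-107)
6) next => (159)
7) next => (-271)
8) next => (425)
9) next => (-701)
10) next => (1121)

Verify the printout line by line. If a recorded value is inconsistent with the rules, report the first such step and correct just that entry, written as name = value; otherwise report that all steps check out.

1. x = -1*(6) + (1)*(-5) + (-5) = -16 (verified)
2. x = -1*(-16) + (1)*(6) + (-5) = 17 (confirmed correct)
3. x = -1*(17) + (1)*(-16) + (-5) = -38 (first mismatch against the printout)
Step 3 is the first one off; corrected, x = -38.

step 3, x = -38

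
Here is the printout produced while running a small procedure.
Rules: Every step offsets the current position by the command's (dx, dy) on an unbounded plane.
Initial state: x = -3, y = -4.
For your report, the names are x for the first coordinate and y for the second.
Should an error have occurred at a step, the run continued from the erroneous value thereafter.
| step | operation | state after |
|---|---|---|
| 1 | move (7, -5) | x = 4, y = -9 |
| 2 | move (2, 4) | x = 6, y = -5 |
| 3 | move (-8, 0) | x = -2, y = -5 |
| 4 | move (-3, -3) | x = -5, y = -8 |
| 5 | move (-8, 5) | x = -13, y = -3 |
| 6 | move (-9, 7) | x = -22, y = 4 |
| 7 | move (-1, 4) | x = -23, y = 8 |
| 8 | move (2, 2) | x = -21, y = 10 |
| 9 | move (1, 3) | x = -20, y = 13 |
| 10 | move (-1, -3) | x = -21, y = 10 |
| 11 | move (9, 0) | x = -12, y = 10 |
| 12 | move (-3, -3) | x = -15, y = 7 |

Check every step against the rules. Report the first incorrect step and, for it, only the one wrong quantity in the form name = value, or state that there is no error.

step 1: x = -3 + (7) = 4, y = -4 + (-5) = -9 -> matches
step 2: x = 4 + (2) = 6, y = -9 + (4) = -5 -> matches
step 3: x = 6 + (-8) = -2, y = -5 + (0) = -5 -> checks out
step 4: x = -2 + (-3) = -5, y = -5 + (-3) = -8 -> consistent with the printout
step 5: x = -5 + (-8) = -13, y = -8 + (5) = -3 -> agrees with the printout
step 6: x = -13 + (-9) = -22, y = -3 + (7) = 4 -> same as recorded
step 7: x = -22 + (-1) = -23, y = 4 + (4) = 8 -> same as recorded
step 8: x = -23 + (2) = -21, y = 8 + (2) = 10 -> verified
step 9: x = -21 + (1) = -20, y = 10 + (3) = 13 -> in agreement
step 10: x = -20 + (-1) = -21, y = 13 + (-3) = 10 -> checks out
step 11: x = -21 + (9) = -12, y = 10 + (0) = 10 -> verified
step 12: x = -12 + (-3) = -15, y = 10 + (-3) = 7 -> exactly as logged
Every step is consistent.

no error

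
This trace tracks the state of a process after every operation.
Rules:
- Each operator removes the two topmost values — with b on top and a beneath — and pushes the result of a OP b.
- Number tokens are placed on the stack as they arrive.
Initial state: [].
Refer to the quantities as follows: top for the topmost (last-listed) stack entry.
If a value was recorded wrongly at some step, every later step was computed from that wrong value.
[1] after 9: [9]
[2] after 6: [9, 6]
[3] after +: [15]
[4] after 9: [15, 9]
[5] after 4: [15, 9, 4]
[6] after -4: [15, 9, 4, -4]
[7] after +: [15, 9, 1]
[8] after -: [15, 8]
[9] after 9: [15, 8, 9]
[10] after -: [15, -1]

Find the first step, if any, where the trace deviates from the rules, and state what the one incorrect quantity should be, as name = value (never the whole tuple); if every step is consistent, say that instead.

Step 1: push 9: top = 9 — verified.
Step 2: push 6: top = 6 — no discrepancy.
Step 3: 9 + 6 = 15 — agrees with the trace.
Step 4: push 9: top = 9 — consistent with the trace.
Step 5: push 4: top = 4 — exactly as logged.
Step 6: push -4: top = -4 — confirmed correct.
Step 7: 4 + -4 = 0 — the entry is off here.
Step 7 is the first one off; corrected, top = 0.

step 7, top = 0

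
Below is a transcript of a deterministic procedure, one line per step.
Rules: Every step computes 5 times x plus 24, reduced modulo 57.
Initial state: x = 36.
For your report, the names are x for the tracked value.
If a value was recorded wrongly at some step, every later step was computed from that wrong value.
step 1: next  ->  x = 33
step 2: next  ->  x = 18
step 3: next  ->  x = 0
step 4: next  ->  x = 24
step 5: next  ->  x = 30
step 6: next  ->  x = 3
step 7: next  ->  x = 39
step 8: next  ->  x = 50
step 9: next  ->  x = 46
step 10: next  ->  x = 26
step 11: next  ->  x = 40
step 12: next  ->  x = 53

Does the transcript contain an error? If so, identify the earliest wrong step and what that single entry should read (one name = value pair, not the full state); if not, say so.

step 1: x = (5*36 + 24) mod 57 = 33 -> checks out
step 2: x = (5*33 + 24) mod 57 = 18 -> agrees with the transcript
step 3: x = (5*18 + 24) mod 57 = 0 -> matches
step 4: x = (5*0 + 24) mod 57 = 24 -> same as recorded
step 5: x = (5*24 + 24) mod 57 = 30 -> checks out
step 6: x = (5*30 + 24) mod 57 = 3 -> confirmed correct
step 7: x = (5*3 + 24) mod 57 = 39 -> checks out
step 8: x = (5*39 + 24) mod 57 = 48 -> the recorded entry deviates here
That makes step 8 the first incorrect line — x = 48 is what it should show.

step 8, x = 48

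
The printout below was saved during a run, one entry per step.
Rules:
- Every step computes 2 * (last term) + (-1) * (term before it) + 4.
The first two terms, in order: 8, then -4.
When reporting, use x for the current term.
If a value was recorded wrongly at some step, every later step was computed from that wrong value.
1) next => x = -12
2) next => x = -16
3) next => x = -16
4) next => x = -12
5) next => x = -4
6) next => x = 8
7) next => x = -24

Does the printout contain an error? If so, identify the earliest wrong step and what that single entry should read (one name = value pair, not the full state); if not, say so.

Recomputing the run from the initial state:
step 1: x = -12
step 2: x = -16
step 3: x = -16
step 4: x = -12
step 5: x = -4
step 6: x = 8
step 7: x = 24
The first disagreement with the printout is at step 7, where the value should be x = 24.

step 7, x = 24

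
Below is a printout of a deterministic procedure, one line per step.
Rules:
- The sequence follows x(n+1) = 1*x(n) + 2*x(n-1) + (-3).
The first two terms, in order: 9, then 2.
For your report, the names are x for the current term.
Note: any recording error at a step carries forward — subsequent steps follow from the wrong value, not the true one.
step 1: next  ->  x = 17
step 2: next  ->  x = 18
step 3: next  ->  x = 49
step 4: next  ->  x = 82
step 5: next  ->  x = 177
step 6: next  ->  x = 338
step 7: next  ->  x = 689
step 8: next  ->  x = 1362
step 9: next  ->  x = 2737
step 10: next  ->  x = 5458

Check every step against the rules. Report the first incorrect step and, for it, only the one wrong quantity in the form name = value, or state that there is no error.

no error

Recomputing the run from the initial state:
step 1: x = 17
step 2: x = 18
step 3: x = 49
step 4: x = 82
step 5: x = 177
step 6: x = 338
step 7: x = 689
step 8: x = 1362
step 9: x = 2737
step 10: x = 5458
This matches the printout at every step.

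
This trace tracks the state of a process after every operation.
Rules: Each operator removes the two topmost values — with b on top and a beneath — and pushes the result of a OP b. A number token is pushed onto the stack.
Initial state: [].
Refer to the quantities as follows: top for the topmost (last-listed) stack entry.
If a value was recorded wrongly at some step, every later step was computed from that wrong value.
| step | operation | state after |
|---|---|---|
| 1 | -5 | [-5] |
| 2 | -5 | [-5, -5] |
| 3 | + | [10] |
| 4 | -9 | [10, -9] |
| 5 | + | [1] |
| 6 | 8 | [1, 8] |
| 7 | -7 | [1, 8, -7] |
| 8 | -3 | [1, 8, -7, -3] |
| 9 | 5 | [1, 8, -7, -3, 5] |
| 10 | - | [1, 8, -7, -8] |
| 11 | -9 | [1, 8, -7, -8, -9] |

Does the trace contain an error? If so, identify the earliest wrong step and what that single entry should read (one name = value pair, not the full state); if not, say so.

step 1: push -5: top = -5 -> agrees with the trace
step 2: push -5: top = -5 -> checks out
step 3: -5 + -5 = -10 -> the trace disagrees here
The audit stops at step 3: the recorded entry is wrong and should be top = -10.

step 3, top = -10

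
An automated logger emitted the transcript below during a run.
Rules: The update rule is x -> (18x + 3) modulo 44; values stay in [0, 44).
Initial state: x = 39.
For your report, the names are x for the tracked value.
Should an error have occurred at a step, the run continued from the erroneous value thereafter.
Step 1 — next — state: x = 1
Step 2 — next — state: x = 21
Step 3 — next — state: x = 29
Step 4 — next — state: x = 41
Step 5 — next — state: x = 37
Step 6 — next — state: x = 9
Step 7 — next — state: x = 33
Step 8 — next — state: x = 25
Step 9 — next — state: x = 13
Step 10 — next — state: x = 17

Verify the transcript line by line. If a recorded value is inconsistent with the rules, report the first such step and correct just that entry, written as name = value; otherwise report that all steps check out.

Recomputing the run from the initial state:
step 1: x = 1
step 2: x = 21
step 3: x = 29
step 4: x = 41
step 5: x = 37
step 6: x = 9
step 7: x = 33
step 8: x = 25
step 9: x = 13
step 10: x = 17
This matches the transcript at every step.

no error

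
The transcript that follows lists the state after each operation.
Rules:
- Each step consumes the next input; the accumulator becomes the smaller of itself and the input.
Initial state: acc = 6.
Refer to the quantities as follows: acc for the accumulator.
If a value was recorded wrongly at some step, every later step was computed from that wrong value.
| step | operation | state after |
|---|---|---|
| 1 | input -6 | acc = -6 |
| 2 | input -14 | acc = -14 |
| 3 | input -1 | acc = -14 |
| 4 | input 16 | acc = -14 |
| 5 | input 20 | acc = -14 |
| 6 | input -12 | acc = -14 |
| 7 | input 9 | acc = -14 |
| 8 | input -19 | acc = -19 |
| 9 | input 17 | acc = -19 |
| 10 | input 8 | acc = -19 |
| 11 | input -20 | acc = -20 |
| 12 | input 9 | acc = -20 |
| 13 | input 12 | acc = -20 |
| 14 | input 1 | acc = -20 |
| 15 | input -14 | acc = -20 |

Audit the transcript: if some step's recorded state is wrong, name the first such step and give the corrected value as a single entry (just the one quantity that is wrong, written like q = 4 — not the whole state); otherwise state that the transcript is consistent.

Step 1: acc = min(6, -6) = -6 — matches.
Step 2: acc = min(-6, -14) = -14 — consistent with the transcript.
Step 3: acc = min(-14, -1) = -14 — matches.
Step 4: acc = min(-14, 16) = -14 — exactly as logged.
Step 5: acc = min(-14, 20) = -14 — consistent with the transcript.
Step 6: acc = min(-14, -12) = -14 — consistent with the transcript.
Step 7: acc = min(-14, 9) = -14 — in agreement.
Step 8: acc = min(-14, -19) = -19 — checks out.
Step 9: acc = min(-19, 17) = -19 — exactly as logged.
Step 10: acc = min(-19, 8) = -19 — matches.
Step 11: acc = min(-19, -20) = -20 — confirmed correct.
Step 12: acc = min(-20, 9) = -20 — checks out.
Step 13: acc = min(-20, 12) = -20 — agrees with the transcript.
Step 14: acc = min(-20, 1) = -20 — consistent with the transcript.
Step 15: acc = min(-20, -14) = -20 — agrees with the transcript.
Each recorded entry agrees with the recomputation.

no error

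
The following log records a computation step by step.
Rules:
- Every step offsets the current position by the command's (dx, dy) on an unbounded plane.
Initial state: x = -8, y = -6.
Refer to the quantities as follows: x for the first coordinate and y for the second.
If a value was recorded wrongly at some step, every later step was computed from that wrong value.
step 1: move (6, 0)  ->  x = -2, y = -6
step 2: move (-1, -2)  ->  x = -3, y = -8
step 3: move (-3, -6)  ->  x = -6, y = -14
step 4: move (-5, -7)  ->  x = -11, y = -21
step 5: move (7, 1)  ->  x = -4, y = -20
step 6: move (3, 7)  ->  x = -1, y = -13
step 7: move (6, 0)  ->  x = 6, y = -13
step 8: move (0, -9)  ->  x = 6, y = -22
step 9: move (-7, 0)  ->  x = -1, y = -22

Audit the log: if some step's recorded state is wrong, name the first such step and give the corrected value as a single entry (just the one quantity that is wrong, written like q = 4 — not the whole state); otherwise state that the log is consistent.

step 7, x = 5

Recomputing the run from the initial state:
step 1: x = -2, y = -6
step 2: x = -3, y = -8
step 3: x = -6, y = -14
step 4: x = -11, y = -21
step 5: x = -4, y = -20
step 6: x = -1, y = -13
step 7: x = 5, y = -13
step 8: x = 5, y = -22
step 9: x = -2, y = -22
The first disagreement with the log is at step 7, where the value should be x = 5.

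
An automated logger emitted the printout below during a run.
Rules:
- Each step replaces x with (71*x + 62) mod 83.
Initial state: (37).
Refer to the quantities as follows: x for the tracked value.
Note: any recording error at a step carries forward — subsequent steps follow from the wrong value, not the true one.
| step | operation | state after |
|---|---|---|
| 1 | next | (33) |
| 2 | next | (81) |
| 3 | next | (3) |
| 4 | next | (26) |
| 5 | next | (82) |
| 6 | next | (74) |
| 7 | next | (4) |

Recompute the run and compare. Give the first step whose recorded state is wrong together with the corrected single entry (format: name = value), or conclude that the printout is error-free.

no error

Recomputing the run from the initial state:
step 1: x = 33
step 2: x = 81
step 3: x = 3
step 4: x = 26
step 5: x = 82
step 6: x = 74
step 7: x = 4
This matches the printout at every step.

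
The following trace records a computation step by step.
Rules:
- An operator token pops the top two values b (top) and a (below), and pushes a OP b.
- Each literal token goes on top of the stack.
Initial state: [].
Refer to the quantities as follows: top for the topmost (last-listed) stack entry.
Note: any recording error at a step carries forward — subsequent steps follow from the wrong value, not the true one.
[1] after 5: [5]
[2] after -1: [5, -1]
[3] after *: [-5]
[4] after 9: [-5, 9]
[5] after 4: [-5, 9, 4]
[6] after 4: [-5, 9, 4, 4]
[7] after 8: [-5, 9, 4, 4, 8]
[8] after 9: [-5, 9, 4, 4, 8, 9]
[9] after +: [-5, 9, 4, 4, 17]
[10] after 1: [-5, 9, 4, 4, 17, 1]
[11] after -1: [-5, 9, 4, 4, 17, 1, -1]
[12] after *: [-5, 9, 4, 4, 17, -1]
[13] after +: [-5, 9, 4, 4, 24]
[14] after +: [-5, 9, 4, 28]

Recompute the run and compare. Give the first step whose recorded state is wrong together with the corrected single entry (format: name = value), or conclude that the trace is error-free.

step 13, top = 16

Recomputing the run from the initial state:
step 1: [5]
step 2: [5, -1]
step 3: [-5]
step 4: [-5, 9]
step 5: [-5, 9, 4]
step 6: [-5, 9, 4, 4]
step 7: [-5, 9, 4, 4, 8]
step 8: [-5, 9, 4, 4, 8, 9]
step 9: [-5, 9, 4, 4, 17]
step 10: [-5, 9, 4, 4, 17, 1]
step 11: [-5, 9, 4, 4, 17, 1, -1]
step 12: [-5, 9, 4, 4, 17, -1]
step 13: [-5, 9, 4, 4, 16]
step 14: [-5, 9, 4, 20]
The first disagreement with the trace is at step 13, where the value should be top = 16.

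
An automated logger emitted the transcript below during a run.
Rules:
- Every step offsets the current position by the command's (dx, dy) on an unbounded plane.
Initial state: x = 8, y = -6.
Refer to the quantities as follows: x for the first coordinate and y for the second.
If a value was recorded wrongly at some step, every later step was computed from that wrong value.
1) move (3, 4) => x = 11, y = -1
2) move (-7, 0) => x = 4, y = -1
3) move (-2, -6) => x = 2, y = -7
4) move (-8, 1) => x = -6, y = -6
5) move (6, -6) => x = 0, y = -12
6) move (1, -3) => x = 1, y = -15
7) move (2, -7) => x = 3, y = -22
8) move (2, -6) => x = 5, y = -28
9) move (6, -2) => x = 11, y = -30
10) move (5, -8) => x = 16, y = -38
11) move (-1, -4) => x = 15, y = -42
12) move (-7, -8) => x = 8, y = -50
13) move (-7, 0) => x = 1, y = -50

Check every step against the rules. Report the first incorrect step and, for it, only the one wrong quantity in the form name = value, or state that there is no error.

step 1, y = -2

Recomputing the run from the initial state:
step 1: x = 11, y = -2
step 2: x = 4, y = -2
step 3: x = 2, y = -8
step 4: x = -6, y = -7
step 5: x = 0, y = -13
step 6: x = 1, y = -16
step 7: x = 3, y = -23
step 8: x = 5, y = -29
step 9: x = 11, y = -31
step 10: x = 16, y = -39
step 11: x = 15, y = -43
step 12: x = 8, y = -51
step 13: x = 1, y = -51
The first disagreement with the transcript is at step 1, where the value should be y = -2.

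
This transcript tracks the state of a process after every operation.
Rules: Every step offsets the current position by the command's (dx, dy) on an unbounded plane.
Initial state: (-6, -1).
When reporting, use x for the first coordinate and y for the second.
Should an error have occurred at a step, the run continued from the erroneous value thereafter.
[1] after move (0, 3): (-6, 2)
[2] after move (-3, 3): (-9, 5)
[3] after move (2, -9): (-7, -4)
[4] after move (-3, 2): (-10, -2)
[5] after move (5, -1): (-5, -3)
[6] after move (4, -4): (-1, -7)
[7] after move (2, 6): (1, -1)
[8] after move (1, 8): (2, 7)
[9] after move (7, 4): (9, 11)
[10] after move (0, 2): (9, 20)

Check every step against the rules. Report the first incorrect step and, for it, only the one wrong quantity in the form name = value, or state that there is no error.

step 10, y = 13

Recomputing the run from the initial state:
step 1: x = -6, y = 2
step 2: x = -9, y = 5
step 3: x = -7, y = -4
step 4: x = -10, y = -2
step 5: x = -5, y = -3
step 6: x = -1, y = -7
step 7: x = 1, y = -1
step 8: x = 2, y = 7
step 9: x = 9, y = 11
step 10: x = 9, y = 13
The first disagreement with the transcript is at step 10, where the value should be y = 13.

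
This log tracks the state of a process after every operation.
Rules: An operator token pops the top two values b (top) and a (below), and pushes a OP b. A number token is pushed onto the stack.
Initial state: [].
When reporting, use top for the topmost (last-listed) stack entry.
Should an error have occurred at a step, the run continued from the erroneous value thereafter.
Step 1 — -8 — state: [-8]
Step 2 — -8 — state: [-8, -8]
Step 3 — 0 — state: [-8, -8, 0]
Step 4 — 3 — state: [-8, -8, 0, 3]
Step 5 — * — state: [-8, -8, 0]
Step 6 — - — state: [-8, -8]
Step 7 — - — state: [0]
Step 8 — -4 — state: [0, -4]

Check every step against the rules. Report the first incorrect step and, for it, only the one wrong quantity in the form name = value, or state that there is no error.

no error

Recomputing the run from the initial state:
step 1: [-8]
step 2: [-8, -8]
step 3: [-8, -8, 0]
step 4: [-8, -8, 0, 3]
step 5: [-8, -8, 0]
step 6: [-8, -8]
step 7: [0]
step 8: [0, -4]
This matches the log at every step.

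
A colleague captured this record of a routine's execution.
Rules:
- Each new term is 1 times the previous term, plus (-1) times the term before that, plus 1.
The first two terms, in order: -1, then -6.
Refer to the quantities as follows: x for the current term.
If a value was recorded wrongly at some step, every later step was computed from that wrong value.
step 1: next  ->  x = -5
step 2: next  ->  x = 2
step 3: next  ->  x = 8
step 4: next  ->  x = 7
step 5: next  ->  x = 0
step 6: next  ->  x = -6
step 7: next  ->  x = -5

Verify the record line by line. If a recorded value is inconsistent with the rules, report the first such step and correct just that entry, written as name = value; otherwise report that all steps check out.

step 1, x = -4

Step 1: x = 1*(-6) + (-1)*(-1) + (1) = -4 — the record disagrees here.
Step 1 is the first one off; corrected, x = -4.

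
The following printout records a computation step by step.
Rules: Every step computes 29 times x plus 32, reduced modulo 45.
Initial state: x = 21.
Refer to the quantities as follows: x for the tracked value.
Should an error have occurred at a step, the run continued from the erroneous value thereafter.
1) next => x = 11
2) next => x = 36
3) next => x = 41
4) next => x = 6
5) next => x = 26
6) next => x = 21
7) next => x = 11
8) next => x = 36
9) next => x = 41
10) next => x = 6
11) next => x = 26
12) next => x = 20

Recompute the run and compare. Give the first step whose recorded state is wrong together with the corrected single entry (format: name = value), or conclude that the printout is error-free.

Step 1: x = (29*21 + 32) mod 45 = 11 — checks out.
Step 2: x = (29*11 + 32) mod 45 = 36 — confirmed correct.
Step 3: x = (29*36 + 32) mod 45 = 41 — verified.
Step 4: x = (29*41 + 32) mod 45 = 6 — consistent with the printout.
Step 5: x = (29*6 + 32) mod 45 = 26 — same as recorded.
Step 6: x = (29*26 + 32) mod 45 = 21 — in agreement.
Step 7: x = (29*21 + 32) mod 45 = 11 — in agreement.
Step 8: x = (29*11 + 32) mod 45 = 36 — checks out.
Step 9: x = (29*36 + 32) mod 45 = 41 — no discrepancy.
Step 10: x = (29*41 + 32) mod 45 = 6 — consistent with the printout.
Step 11: x = (29*6 + 32) mod 45 = 26 — checks out.
Step 12: x = (29*26 + 32) mod 45 = 21 — the printout disagrees here.
Conclusion: step 12 carries the first error; the entry should be x = 21.

step 12, x = 21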